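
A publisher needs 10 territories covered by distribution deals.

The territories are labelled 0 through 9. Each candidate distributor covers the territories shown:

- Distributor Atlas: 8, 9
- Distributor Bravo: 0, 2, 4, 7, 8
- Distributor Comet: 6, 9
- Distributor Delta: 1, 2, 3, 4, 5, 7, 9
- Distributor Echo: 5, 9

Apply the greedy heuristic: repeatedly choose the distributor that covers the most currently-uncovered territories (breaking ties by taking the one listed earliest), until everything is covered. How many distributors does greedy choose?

Greedy: pick Delta (covers 7 new) → pick Bravo (covers 2 new) → pick Comet (covers 1 new). Total picks: 3.

3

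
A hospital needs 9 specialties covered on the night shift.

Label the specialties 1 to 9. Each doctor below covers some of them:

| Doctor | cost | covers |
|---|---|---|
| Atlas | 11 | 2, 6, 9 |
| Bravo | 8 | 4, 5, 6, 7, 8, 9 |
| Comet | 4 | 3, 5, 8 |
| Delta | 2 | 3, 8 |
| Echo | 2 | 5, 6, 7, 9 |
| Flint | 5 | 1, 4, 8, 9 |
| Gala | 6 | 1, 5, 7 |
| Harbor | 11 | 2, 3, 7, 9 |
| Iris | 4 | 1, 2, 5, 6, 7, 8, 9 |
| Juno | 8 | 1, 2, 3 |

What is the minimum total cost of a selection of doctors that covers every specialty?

11

Delta, Flint, Iris together cover every specialty (Delta ∪ Flint ∪ Iris = {1, 2, 3, 4, 5, 6, 7, 8, 9}); total cost 2 + 5 + 4 = 11.
The greedy pick Echo, Delta, Iris, Flint costs 13; no covering selection beats 11.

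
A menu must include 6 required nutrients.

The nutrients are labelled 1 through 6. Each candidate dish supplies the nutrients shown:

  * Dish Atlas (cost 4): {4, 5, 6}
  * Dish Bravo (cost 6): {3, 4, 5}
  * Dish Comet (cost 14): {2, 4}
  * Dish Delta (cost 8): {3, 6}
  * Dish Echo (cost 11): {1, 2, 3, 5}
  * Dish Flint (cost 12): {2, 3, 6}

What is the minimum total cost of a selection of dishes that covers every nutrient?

15

Atlas, Echo together cover every nutrient (Atlas ∪ Echo = {1, 2, 3, 4, 5, 6}); total cost 4 + 11 = 15.
No covering selection has total cost below 15.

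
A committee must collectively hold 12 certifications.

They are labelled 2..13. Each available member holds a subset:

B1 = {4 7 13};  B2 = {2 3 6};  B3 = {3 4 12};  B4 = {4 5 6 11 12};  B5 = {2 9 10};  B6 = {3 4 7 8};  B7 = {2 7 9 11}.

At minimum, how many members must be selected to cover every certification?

4

Take {B1, B4, B5, B6}. Their union is {2, 3, 4, 5, 6, 7, 8, 9, 10, 11, 12, 13}, which is all 12 certifications.
Only B4 contains 5, so B4 is forced; the remaining 7 certifications need at least 3 more members (each remaining member adds at most 3) — so at least 4 members are needed, and 4 is optimal.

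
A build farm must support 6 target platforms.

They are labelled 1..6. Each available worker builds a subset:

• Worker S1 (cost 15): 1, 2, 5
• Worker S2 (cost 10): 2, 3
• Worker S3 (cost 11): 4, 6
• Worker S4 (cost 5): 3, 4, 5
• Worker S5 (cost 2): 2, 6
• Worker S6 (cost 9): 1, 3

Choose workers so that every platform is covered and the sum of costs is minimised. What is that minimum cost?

16

S4, S5, S6 together cover every platform (S4 ∪ S5 ∪ S6 = {1, 2, 3, 4, 5, 6}); total cost 5 + 2 + 9 = 16.
No covering selection has total cost below 16.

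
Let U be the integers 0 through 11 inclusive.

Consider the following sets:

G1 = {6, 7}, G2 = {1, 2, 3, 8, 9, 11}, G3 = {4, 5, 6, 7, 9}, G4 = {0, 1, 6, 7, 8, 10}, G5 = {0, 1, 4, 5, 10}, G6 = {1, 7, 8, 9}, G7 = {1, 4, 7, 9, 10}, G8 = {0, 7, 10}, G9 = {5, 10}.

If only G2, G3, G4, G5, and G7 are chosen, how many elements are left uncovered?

Union of G2, G3, G4, G5, G7 = {0, 1, 2, 3, 4, 5, 6, 7, 8, 9, 10, 11} — that's every element, so 0 are uncovered.

0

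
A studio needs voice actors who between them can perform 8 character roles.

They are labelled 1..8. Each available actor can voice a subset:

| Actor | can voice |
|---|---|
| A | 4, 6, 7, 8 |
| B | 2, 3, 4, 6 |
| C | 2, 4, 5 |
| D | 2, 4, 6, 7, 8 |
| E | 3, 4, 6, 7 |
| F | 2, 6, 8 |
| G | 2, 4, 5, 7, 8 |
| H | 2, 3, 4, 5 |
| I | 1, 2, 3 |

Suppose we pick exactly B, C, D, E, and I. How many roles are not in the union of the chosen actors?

0

Union of B, C, D, E, I = {1, 2, 3, 4, 5, 6, 7, 8} — that's every role, so 0 are uncovered.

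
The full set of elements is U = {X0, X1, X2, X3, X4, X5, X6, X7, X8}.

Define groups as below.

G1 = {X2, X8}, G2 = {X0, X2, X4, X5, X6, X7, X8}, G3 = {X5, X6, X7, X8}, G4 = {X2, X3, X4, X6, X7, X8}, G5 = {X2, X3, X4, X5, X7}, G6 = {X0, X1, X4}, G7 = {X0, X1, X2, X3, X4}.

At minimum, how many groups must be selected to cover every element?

G2 and G7 cover everything between them: the union {X0, X1, X2, X3, X4, X5, X6, X7, X8} is all of U.
No single group has all 9 elements (the largest, G2, has 7), so 2 is optimal.

2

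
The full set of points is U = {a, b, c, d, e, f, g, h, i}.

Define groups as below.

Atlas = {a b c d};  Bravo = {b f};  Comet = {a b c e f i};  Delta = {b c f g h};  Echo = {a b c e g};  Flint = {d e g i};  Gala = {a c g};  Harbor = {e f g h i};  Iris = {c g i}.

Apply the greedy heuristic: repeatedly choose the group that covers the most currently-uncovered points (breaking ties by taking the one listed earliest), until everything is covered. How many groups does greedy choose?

3

Greedy: pick Comet (covers 6 new) → pick Delta (covers 2 new) → pick Atlas (covers 1 new). Total picks: 3.
(The true minimum cover uses only 2 groups, so greedy is not optimal here.)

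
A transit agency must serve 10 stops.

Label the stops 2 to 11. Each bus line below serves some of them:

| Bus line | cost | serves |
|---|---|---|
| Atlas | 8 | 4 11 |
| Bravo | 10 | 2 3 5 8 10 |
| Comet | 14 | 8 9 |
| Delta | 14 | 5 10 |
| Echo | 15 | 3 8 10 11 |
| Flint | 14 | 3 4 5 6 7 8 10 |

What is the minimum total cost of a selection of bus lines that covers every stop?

Atlas, Bravo, Comet, Flint together cover every stop (Atlas ∪ Bravo ∪ Comet ∪ Flint = {2, 3, 4, 5, 6, 7, 8, 9, 10, 11}); total cost 8 + 10 + 14 + 14 = 46.
No covering selection has total cost below 46.

46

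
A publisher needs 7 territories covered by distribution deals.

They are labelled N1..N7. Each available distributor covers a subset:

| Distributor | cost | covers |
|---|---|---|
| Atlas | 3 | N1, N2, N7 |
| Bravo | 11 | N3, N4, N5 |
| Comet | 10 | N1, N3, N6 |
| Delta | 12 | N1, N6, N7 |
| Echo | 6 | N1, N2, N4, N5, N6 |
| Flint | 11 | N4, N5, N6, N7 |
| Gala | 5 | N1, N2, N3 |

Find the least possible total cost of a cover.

Atlas, Echo, Gala together cover every territory (Atlas ∪ Echo ∪ Gala = {N1, N2, N3, N4, N5, N6, N7}); total cost 3 + 6 + 5 = 14.
No covering selection has total cost below 14.

14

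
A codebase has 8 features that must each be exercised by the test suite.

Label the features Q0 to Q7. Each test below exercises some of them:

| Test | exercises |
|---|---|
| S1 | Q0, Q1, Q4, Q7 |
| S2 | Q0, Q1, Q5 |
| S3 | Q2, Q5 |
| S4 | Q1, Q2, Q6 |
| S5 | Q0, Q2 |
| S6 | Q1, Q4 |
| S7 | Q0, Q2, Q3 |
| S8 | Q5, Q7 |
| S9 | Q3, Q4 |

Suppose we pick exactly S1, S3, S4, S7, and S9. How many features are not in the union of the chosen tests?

0

Union of S1, S3, S4, S7, S9 = {Q0, Q1, Q2, Q3, Q4, Q5, Q6, Q7} — that's every feature, so 0 are uncovered.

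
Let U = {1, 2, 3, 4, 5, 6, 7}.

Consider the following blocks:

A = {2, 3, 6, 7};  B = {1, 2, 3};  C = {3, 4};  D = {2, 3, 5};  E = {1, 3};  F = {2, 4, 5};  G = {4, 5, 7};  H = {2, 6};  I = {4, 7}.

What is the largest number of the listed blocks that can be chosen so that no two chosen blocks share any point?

E, G, H are pairwise disjoint (E={1,3}; G={4,5,7}; H={2,6}).
Every remaining block overlaps one of these, and no 4 of the listed blocks are pairwise disjoint, so 3 is the maximum.

3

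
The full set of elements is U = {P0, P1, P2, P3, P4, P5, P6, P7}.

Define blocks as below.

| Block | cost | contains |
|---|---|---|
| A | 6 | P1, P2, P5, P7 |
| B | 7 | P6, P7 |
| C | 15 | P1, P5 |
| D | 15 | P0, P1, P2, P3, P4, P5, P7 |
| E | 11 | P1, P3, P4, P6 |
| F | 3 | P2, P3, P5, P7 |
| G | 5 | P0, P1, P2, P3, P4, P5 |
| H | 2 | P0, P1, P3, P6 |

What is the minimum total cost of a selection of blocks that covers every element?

F, G, H together cover every element (F ∪ G ∪ H = {P0, P1, P2, P3, P4, P5, P6, P7}); total cost 3 + 5 + 2 = 10.
No covering selection has total cost below 10.

10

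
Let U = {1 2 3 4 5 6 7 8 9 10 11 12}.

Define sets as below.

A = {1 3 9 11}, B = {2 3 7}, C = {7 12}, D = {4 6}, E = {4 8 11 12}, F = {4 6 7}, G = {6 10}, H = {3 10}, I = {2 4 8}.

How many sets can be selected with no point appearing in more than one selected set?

4

A, C, G, I are pairwise disjoint (A={1,3,9,11}; C={7,12}; G={6,10}; I={2,4,8}).
Every remaining set overlaps one of these, and no 5 of the listed sets are pairwise disjoint, so 4 is the maximum.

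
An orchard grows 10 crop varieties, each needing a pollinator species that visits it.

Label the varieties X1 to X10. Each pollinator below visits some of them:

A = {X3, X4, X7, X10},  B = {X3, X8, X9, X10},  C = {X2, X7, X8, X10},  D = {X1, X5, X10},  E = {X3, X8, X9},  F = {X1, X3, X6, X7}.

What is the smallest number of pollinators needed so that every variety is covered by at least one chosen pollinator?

Take {A, B, C, D, F}. Their union is {X1, X2, X3, X4, X5, X6, X7, X8, X9, X10}, which is all 10 varieties.
No 4 of the 6 pollinators cover everything (all 15 combinations miss at least one variety), so 5 is optimal.

5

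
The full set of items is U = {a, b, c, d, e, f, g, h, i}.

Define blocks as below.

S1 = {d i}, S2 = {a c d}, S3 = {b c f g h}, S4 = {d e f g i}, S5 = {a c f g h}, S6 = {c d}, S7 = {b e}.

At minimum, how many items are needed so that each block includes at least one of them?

3

Take T = {d, e, f}. Each listed block contains at least one of these, so T is a hitting set of size 3.
The blocks S1, S5, S7 are pairwise disjoint, so any hitting set needs a separate item for each — at least 3. Hence 3 is optimal.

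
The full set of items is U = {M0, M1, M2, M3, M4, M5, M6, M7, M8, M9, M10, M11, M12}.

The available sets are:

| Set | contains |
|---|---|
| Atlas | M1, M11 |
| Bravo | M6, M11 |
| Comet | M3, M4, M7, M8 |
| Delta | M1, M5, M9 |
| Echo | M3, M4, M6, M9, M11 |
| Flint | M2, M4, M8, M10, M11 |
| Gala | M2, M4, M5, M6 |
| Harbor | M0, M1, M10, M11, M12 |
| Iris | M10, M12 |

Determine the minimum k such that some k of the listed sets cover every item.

Comet, Delta, Gala, and Harbor cover everything between them: the union {M0, M1, M2, M3, M4, M5, M6, M7, M8, M9, M10, M11, M12} is all of U.
No 3 of the 9 sets cover everything (all 84 combinations miss at least one item), so 4 is optimal.

4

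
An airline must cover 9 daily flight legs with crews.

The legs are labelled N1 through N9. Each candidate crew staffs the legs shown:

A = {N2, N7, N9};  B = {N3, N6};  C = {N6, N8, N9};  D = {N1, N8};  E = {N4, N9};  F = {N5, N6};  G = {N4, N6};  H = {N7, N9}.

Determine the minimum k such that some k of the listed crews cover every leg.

5

Take {A, B, D, F, G}. Their union is {N1, N2, N3, N4, N5, N6, N7, N8, N9}, which is all 9 legs.
No 4 of the 8 crews cover everything (all 70 combinations miss at least one leg), so 5 is optimal.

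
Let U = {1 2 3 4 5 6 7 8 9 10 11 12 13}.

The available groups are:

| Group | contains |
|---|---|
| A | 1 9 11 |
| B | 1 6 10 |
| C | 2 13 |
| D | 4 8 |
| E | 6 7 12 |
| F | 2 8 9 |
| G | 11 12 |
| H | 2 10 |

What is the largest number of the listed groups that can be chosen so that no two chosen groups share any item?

A, C, D, E are pairwise disjoint (A={1,9,11}; C={2,13}; D={4,8}; E={6,7,12}).
Every remaining group overlaps one of these, and no 5 of the listed groups are pairwise disjoint, so 4 is the maximum.

4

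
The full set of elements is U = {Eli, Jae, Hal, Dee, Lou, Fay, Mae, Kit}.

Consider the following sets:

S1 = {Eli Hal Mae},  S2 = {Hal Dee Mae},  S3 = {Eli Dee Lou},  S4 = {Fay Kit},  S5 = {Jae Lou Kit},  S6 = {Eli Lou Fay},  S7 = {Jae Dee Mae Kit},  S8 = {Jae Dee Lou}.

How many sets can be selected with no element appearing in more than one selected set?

3

S1, S4, S8 are pairwise disjoint (S1={Eli,Hal,Mae}; S4={Fay,Kit}; S8={Jae,Dee,Lou}).
Every remaining set overlaps one of these, and no 4 of the listed sets are pairwise disjoint, so 3 is the maximum.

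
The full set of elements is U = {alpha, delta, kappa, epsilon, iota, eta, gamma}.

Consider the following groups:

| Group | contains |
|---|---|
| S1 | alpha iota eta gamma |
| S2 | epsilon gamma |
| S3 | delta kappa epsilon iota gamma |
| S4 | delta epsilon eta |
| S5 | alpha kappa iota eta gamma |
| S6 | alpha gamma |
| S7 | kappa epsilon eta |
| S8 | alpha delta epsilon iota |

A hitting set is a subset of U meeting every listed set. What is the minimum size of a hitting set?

2

Take H = {epsilon, gamma}. Each listed group contains at least one of these, so H is a hitting set of size 2.
The groups S4, S6 are pairwise disjoint, so any hitting set needs a separate element for each — at least 2. Hence 2 is optimal.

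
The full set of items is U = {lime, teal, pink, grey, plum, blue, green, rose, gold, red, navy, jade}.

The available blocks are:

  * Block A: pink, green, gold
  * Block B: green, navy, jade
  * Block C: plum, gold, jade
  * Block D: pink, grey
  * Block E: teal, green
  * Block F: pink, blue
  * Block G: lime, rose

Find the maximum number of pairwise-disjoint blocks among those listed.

4

C, E, F, G are pairwise disjoint (C={plum,gold,jade}; E={teal,green}; F={pink,blue}; G={lime,rose}).
Every remaining block overlaps one of these, and no 5 of the listed blocks are pairwise disjoint, so 4 is the maximum.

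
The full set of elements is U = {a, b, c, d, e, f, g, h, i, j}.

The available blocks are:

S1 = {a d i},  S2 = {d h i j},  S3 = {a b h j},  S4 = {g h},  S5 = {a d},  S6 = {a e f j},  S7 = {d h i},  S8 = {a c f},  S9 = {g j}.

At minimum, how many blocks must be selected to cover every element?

Take {S2, S3, S4, S6, S8}. Their union is {a, b, c, d, e, f, g, h, i, j}, which is all 10 elements.
No 4 of the 9 blocks cover everything (all 126 combinations miss at least one element), so 5 is optimal.

5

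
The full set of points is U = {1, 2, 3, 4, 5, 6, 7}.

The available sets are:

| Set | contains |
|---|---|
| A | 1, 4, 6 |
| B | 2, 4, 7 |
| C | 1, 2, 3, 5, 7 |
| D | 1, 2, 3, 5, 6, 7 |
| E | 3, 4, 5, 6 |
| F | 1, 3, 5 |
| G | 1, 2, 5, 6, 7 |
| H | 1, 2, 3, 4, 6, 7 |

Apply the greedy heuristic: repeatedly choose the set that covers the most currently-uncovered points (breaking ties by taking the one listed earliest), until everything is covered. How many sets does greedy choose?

Greedy: pick D (covers 6 new) → pick A (covers 1 new). Total picks: 2.

2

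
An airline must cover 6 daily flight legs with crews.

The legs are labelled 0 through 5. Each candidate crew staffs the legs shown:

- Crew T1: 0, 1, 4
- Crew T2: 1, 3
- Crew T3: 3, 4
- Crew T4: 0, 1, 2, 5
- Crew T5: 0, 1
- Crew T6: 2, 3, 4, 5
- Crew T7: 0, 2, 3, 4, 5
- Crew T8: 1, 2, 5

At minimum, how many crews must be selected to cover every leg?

T3 and T4 together: T3 ∪ T4 = {0, 1, 2, 3, 4, 5} — every leg is covered.
No single crew has all 6 legs (the largest, T7, has 5), so 2 is optimal.

2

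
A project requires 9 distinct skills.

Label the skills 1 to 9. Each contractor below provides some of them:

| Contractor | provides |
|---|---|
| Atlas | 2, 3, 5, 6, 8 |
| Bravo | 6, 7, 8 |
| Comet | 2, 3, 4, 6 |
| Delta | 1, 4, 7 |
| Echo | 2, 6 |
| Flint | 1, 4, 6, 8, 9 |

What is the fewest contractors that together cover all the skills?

Atlas and Bravo and Flint together: Atlas ∪ Bravo ∪ Flint = {1, 2, 3, 4, 5, 6, 7, 8, 9} — every skill is covered.
Only Atlas contains 5, so Atlas is forced; the remaining 4 skills need at least 2 more contractors (each remaining contractor adds at most 3) — so at least 3 contractors are needed, and 3 is optimal.

3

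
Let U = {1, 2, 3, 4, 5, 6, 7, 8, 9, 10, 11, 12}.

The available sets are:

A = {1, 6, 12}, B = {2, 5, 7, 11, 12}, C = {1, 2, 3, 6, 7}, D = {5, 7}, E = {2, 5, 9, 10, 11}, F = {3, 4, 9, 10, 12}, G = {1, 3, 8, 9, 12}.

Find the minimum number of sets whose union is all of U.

B, C, F, and G cover everything between them: the union {1, 2, 3, 4, 5, 6, 7, 8, 9, 10, 11, 12} is all of U.
No 3 of the 7 sets cover everything (all 35 combinations miss at least one point), so 4 is optimal.

4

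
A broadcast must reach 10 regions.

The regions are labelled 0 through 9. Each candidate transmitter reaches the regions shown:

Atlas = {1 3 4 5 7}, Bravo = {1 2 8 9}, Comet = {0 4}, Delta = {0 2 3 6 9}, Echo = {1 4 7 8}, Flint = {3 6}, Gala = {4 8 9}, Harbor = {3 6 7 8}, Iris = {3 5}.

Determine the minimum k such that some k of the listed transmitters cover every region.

3

Take {Atlas, Delta, Gala}. Their union is {0, 1, 2, 3, 4, 5, 6, 7, 8, 9}, which is all 10 regions.
No 2 of the 9 transmitters cover everything (all 36 combinations miss at least one region), so 3 is optimal.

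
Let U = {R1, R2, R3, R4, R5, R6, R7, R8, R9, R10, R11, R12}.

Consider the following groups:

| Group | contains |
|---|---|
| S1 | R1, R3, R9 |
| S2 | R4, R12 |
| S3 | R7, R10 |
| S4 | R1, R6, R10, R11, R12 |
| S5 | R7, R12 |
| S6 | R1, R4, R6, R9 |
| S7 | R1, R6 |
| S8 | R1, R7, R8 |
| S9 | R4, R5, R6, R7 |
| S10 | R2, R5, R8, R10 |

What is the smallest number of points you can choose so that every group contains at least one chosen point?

H = {R1, R6, R10, R12} meets every group (each contains at least one member of H), and |H| = 4.
No choice of 3 points meets every group, so 4 is the minimum.

4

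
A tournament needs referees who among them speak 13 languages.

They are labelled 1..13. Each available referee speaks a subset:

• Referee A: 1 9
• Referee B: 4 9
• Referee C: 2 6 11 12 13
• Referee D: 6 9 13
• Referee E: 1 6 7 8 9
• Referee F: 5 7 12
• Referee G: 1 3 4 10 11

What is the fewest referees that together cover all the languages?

Take {C, E, F, G}. Their union is {1, 2, 3, 4, 5, 6, 7, 8, 9, 10, 11, 12, 13}, which is all 13 languages.
No 3 of the 7 referees cover everything (all 35 combinations miss at least one language), so 4 is optimal.

4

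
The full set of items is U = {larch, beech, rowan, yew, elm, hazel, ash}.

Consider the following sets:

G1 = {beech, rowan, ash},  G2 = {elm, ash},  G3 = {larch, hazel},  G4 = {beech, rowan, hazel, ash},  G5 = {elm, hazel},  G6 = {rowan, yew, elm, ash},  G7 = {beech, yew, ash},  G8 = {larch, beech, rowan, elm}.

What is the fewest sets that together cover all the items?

3

G3, G6, and G8 cover everything between them: the union {larch, beech, rowan, yew, elm, hazel, ash} is all of U.
No 2 of the 8 sets cover everything (all 28 combinations miss at least one item), so 3 is optimal.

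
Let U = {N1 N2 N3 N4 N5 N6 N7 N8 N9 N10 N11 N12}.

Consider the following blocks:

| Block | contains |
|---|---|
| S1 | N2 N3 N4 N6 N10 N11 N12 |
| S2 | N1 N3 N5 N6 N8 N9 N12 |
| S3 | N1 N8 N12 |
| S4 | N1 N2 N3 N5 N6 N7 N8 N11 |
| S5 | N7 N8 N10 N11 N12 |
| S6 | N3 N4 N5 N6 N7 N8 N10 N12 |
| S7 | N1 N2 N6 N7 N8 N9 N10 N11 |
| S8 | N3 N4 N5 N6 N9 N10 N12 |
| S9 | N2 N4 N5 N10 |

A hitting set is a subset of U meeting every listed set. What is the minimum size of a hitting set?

2

H = {N8, N10} meets every block (each contains at least one member of H), and |H| = 2.
The blocks S3, S9 are pairwise disjoint, so any hitting set needs a separate point for each — at least 2. Hence 2 is optimal.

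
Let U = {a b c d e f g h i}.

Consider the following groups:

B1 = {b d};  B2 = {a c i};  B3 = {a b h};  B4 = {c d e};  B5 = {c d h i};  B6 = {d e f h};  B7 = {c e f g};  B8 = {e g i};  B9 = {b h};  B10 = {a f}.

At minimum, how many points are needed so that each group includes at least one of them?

4

T = {b, d, f, i} meets every group (each contains at least one member of T), and |T| = 4.
No choice of 3 points meets every group, so 4 is the minimum.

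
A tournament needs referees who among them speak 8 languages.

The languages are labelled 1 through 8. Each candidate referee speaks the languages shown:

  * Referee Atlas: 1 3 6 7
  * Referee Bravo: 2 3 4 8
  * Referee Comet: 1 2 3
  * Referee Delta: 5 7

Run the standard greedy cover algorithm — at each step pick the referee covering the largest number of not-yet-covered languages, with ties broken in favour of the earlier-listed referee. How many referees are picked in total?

3

Greedy: pick Atlas (covers 4 new) → pick Bravo (covers 3 new) → pick Delta (covers 1 new). Total picks: 3.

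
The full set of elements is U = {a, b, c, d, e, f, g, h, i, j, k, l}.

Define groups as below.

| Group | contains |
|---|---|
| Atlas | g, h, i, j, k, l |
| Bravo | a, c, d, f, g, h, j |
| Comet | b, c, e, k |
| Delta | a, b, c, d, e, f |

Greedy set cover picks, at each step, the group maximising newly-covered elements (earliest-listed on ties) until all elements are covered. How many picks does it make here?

3

Greedy: pick Bravo (covers 7 new) → pick Atlas (covers 3 new) → pick Comet (covers 2 new). Total picks: 3.
(The true minimum cover uses only 2 groups, so greedy is not optimal here.)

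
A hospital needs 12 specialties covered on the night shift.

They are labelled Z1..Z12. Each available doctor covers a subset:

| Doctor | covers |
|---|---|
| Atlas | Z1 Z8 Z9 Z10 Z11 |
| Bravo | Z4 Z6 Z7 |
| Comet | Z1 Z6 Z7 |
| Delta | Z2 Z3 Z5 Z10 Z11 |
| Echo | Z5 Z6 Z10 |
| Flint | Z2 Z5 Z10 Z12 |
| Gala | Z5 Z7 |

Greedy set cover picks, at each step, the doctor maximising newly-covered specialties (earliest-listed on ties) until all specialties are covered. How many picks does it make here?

Greedy: pick Atlas (covers 5 new) → pick Bravo (covers 3 new) → pick Delta (covers 3 new) → pick Flint (covers 1 new). Total picks: 4.

4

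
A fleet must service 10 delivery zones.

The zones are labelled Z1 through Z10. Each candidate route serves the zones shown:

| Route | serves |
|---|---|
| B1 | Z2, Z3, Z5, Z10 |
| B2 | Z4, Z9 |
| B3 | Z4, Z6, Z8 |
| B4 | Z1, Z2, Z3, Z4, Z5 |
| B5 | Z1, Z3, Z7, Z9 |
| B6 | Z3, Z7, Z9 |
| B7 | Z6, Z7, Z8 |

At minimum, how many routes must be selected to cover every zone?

B1 and B3 and B5 together: B1 ∪ B3 ∪ B5 = {Z1, Z2, Z3, Z4, Z5, Z6, Z7, Z8, Z9, Z10} — every zone is covered.
Only B1 contains Z10, so B1 is forced; the remaining 6 zones need at least 2 more routes (each remaining route adds at most 3) — so at least 3 routes are needed, and 3 is optimal.

3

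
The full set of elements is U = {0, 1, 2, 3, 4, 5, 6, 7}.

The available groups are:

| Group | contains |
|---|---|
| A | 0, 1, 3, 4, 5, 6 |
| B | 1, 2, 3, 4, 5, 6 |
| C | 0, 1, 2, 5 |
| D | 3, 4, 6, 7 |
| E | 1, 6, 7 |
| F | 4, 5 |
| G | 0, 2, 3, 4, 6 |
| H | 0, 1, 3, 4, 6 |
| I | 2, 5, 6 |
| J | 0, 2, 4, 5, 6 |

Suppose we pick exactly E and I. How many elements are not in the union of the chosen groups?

Union of E, I = {1, 2, 5, 6, 7}.
Not covered: 0, 3, 4 — 3 elements.

3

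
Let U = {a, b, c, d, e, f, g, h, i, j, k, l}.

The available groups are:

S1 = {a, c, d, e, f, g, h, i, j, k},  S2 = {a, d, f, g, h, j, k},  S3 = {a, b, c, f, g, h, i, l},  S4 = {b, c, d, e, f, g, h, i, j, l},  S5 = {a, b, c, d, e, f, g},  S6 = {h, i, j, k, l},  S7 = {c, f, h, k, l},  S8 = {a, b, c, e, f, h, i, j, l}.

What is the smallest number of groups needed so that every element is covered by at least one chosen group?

2

S1 and S4 cover everything between them: the union {a, b, c, d, e, f, g, h, i, j, k, l} is all of U.
No single group has all 12 elements (the largest, S1, has 10), so 2 is optimal.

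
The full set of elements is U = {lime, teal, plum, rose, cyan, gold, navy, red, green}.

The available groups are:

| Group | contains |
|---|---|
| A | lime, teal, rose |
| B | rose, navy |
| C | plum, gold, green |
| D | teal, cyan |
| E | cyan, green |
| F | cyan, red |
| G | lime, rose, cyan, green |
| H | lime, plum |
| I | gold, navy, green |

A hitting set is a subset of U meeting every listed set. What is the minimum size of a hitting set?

4

T = {plum, rose, cyan, green} meets every group (each contains at least one member of T), and |T| = 4.
No choice of 3 elements meets every group, so 4 is the minimum.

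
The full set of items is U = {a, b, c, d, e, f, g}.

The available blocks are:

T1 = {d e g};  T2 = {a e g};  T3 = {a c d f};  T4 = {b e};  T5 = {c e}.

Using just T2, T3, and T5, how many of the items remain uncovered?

1

Union of T2, T3, T5 = {a, c, d, e, f, g}.
Not covered: b — 1 item.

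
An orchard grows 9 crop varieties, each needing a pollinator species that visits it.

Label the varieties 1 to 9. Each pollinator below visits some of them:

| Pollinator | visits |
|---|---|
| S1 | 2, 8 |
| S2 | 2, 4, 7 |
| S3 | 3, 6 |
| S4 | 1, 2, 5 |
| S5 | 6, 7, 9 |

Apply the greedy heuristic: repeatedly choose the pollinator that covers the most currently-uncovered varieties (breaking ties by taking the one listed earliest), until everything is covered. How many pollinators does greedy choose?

5

Greedy: pick S2 (covers 3 new) → pick S3 (covers 2 new) → pick S4 (covers 2 new) → pick S1 (covers 1 new) → pick S5 (covers 1 new). Total picks: 5.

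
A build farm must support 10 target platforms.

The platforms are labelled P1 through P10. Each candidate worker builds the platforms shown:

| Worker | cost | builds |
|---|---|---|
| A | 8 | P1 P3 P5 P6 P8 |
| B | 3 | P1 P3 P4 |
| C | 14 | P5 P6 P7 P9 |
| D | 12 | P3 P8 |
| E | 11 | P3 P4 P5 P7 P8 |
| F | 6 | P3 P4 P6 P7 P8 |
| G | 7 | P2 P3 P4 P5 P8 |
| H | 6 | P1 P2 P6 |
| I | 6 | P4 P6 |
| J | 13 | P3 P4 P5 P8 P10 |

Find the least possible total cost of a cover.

C, H, J together cover every platform (C ∪ H ∪ J = {P1, P2, P3, P4, P5, P6, P7, P8, P9, P10}); total cost 14 + 6 + 13 = 33.
The greedy pick B, F, G, J, C costs 43; no covering selection beats 33.

33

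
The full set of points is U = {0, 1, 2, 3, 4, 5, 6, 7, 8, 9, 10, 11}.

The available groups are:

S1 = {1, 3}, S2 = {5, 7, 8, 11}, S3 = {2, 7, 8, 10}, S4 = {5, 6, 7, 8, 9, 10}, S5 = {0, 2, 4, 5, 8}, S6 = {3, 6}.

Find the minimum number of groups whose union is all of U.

S1, S2, S4, and S5 cover everything between them: the union {0, 1, 2, 3, 4, 5, 6, 7, 8, 9, 10, 11} is all of U.
Only S2 contains 11, so S2 is forced; the remaining 8 points need at least 3 more groups (each remaining group adds at most 3) — so at least 4 groups are needed, and 4 is optimal.

4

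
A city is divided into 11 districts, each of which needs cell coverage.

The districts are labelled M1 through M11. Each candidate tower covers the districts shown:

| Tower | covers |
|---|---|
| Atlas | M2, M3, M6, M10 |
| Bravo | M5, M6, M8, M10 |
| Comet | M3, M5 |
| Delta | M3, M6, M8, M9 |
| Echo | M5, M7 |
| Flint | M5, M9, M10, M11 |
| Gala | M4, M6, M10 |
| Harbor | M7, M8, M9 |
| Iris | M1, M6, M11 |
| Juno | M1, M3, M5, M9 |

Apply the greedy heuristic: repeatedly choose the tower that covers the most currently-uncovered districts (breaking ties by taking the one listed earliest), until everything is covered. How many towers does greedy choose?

5

Greedy: pick Atlas (covers 4 new) → pick Flint (covers 3 new) → pick Harbor (covers 2 new) → pick Gala (covers 1 new) → pick Iris (covers 1 new). Total picks: 5.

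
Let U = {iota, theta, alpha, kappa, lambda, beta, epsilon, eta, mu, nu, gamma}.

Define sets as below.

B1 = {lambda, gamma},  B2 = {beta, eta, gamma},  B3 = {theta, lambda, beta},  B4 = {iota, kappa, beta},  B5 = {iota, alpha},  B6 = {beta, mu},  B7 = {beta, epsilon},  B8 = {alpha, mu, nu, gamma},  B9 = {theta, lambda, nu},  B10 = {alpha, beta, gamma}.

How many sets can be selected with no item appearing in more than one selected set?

B2, B5, B9 are pairwise disjoint (B2={beta,eta,gamma}; B5={iota,alpha}; B9={theta,lambda,nu}).
Every remaining set overlaps one of these, and no 4 of the listed sets are pairwise disjoint, so 3 is the maximum.

3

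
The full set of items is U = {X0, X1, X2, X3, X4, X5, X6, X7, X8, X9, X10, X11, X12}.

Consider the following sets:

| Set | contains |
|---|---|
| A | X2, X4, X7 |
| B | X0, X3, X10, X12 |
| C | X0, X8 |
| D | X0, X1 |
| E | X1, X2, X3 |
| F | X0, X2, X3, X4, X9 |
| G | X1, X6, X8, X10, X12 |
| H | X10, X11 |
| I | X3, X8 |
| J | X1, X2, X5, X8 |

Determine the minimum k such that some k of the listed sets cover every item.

Take {A, F, G, H, J}. Their union is {X0, X1, X2, X3, X4, X5, X6, X7, X8, X9, X10, X11, X12}, which is all 13 items.
No 4 of the 10 sets cover everything (all 210 combinations miss at least one item), so 5 is optimal.

5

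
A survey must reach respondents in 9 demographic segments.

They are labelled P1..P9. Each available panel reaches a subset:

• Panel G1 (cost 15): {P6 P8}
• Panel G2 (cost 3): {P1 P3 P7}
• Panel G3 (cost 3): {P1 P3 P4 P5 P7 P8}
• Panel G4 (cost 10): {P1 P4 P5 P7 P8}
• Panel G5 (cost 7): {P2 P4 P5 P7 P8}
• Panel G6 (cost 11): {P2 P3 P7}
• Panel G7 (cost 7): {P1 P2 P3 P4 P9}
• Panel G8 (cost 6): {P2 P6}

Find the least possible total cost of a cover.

16

G3, G7, G8 together cover every segment (G3 ∪ G7 ∪ G8 = {P1, P2, P3, P4, P5, P6, P7, P8, P9}); total cost 3 + 7 + 6 = 16.
No covering selection has total cost below 16.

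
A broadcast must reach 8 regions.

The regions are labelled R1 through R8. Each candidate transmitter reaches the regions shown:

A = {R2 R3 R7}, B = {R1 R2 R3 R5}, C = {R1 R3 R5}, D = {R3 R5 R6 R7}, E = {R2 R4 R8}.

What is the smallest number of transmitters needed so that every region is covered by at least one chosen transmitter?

3

C and D and E together: C ∪ D ∪ E = {R1, R2, R3, R4, R5, R6, R7, R8} — every region is covered.
Only E contains R4, so E is forced; the remaining 5 regions need at least 2 more transmitters (each remaining transmitter adds at most 4) — so at least 3 transmitters are needed, and 3 is optimal.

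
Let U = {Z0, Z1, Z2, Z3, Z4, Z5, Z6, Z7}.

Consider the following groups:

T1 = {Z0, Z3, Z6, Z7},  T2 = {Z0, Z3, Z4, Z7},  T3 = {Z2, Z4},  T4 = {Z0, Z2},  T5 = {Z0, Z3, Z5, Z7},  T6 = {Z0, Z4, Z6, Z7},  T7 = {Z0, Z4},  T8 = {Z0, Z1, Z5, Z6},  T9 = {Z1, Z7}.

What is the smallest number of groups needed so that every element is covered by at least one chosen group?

T2, T3, and T8 cover everything between them: the union {Z0, Z1, Z2, Z3, Z4, Z5, Z6, Z7} is all of U.
No 2 of the 9 groups cover everything (all 36 combinations miss at least one element), so 3 is optimal.

3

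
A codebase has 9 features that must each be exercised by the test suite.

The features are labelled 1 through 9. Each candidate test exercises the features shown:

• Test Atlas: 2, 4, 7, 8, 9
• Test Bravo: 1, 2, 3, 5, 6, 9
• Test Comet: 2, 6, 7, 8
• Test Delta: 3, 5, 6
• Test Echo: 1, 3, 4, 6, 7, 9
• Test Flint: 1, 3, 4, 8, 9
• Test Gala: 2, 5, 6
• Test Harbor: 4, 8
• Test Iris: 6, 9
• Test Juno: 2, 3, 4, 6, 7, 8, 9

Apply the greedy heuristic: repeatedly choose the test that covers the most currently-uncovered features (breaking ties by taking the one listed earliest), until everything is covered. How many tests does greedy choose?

2

Greedy: pick Juno (covers 7 new) → pick Bravo (covers 2 new). Total picks: 2.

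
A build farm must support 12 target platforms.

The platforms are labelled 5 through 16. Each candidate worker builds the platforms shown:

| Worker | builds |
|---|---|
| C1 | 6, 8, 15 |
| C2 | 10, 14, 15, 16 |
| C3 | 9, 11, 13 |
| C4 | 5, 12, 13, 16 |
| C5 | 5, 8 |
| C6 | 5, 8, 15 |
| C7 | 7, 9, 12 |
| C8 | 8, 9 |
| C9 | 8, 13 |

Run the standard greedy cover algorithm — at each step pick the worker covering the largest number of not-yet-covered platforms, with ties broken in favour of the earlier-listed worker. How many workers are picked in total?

5

Greedy: pick C2 (covers 4 new) → pick C3 (covers 3 new) → pick C1 (covers 2 new) → pick C4 (covers 2 new) → pick C7 (covers 1 new). Total picks: 5.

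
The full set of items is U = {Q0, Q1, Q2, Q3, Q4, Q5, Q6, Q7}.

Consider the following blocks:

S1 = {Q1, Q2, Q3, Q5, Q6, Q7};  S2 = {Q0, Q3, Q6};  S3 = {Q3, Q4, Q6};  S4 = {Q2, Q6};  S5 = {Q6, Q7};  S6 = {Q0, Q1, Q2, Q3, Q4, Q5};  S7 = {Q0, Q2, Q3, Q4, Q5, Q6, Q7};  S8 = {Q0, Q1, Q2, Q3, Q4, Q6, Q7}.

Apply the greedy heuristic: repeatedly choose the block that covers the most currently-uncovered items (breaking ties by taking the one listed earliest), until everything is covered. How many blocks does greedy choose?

2

Greedy: pick S7 (covers 7 new) → pick S1 (covers 1 new). Total picks: 2.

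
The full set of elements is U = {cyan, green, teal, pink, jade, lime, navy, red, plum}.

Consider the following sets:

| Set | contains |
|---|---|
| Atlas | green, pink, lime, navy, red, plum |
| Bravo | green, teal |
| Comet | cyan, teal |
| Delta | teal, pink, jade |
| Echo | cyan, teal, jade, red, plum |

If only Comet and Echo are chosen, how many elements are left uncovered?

Union of Comet, Echo = {cyan, teal, jade, red, plum}.
Not covered: green, pink, lime, navy — 4 elements.

4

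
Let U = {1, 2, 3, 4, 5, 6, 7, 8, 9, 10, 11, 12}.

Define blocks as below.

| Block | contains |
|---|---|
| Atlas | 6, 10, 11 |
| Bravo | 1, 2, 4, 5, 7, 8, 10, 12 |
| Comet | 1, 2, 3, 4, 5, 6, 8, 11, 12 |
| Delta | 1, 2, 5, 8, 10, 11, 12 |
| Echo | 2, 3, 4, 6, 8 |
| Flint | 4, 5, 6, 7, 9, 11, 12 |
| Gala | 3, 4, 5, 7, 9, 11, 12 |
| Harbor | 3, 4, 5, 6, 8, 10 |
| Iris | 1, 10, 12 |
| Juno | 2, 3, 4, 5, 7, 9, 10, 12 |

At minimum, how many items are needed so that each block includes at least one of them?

2

The 2 items {4, 10} hit every block.
The blocks Echo, Iris are pairwise disjoint, so any hitting set needs a separate item for each — at least 2. Hence 2 is optimal.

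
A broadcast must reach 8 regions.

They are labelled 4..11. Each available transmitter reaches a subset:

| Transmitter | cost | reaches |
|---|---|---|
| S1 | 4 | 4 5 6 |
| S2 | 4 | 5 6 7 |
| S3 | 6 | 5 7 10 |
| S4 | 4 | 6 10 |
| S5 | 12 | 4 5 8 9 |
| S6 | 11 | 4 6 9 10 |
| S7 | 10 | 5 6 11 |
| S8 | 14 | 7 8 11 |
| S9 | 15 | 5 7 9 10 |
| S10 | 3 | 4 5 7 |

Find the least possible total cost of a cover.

28

S3, S5, S7 together cover every region (S3 ∪ S5 ∪ S7 = {4, 5, 6, 7, 8, 9, 10, 11}); total cost 6 + 12 + 10 = 28.
The greedy pick S10, S4, S5, S7 costs 29; no covering selection beats 28.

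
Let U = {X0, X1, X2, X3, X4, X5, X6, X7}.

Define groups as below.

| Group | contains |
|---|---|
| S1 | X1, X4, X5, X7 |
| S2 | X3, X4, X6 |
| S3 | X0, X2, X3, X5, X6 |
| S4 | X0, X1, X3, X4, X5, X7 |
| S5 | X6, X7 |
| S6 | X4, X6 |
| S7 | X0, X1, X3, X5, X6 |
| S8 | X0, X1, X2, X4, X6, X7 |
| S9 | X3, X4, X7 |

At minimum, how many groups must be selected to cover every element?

Take {S3, S4}. Their union is {X0, X1, X2, X3, X4, X5, X6, X7}, which is all 8 elements.
No single group has all 8 elements (the largest, S4, has 6), so 2 is optimal.

2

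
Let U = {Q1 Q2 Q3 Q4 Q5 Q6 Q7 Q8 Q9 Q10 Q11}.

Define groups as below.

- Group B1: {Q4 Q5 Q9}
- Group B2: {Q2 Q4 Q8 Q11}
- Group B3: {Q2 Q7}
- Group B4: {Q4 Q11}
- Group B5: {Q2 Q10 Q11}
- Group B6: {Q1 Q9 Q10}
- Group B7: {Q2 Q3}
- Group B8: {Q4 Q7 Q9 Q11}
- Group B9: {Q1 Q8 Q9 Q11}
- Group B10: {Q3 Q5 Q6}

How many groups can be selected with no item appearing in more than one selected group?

B3, B4, B6, B10 are pairwise disjoint (B3={Q2,Q7}; B4={Q4,Q11}; B6={Q1,Q9,Q10}; B10={Q3,Q5,Q6}).
Every remaining group overlaps one of these, and no 5 of the listed groups are pairwise disjoint, so 4 is the maximum.

4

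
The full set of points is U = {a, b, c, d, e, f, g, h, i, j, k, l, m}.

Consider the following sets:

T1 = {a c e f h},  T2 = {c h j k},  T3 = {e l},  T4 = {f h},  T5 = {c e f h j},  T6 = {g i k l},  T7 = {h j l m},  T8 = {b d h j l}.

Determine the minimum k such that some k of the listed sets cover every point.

Take {T1, T6, T7, T8}. Their union is {a, b, c, d, e, f, g, h, i, j, k, l, m}, which is all 13 points.
Only T7 contains m, so T7 is forced; the remaining 9 points need at least 3 more sets (each remaining set adds at most 4) — so at least 4 sets are needed, and 4 is optimal.

4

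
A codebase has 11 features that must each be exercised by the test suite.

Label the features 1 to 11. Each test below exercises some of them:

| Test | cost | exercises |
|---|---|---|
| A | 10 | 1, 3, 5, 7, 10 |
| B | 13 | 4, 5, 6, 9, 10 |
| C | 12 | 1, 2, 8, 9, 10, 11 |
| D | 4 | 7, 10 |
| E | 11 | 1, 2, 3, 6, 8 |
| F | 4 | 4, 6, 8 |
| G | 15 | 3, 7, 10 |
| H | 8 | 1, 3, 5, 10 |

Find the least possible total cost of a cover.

A, C, F together cover every feature (A ∪ C ∪ F = {1, 2, 3, 4, 5, 6, 7, 8, 9, 10, 11}); total cost 10 + 12 + 4 = 26.
No covering selection has total cost below 26.

26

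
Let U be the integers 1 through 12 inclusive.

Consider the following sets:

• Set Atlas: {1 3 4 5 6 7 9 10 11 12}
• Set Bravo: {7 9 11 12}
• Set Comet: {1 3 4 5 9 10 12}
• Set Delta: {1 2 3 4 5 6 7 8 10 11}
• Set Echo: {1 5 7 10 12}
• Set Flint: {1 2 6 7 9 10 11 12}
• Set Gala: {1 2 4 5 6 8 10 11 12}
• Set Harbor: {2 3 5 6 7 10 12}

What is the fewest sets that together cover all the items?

2

Atlas and Delta together: Atlas ∪ Delta = {1, 2, 3, 4, 5, 6, 7, 8, 9, 10, 11, 12} — every item is covered.
No single set has all 12 items (the largest, Atlas, has 10), so 2 is optimal.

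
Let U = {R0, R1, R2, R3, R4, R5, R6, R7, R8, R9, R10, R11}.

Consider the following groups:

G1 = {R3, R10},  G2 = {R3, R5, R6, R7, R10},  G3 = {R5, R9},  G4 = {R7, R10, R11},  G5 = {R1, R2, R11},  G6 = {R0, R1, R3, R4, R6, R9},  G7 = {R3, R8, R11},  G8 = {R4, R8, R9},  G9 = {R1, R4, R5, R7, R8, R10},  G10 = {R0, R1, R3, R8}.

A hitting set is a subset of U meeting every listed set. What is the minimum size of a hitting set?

H = {R2, R8, R9, R10} meets every group (each contains at least one member of H), and |H| = 4.
No choice of 3 elements meets every group, so 4 is the minimum.

4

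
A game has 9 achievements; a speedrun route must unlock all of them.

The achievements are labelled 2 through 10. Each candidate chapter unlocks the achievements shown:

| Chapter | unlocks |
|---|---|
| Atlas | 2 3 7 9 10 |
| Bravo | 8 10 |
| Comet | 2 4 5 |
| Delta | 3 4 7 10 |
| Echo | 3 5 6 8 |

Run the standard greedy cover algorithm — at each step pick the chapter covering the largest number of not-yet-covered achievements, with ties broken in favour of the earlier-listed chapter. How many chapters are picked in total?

Greedy: pick Atlas (covers 5 new) → pick Echo (covers 3 new) → pick Comet (covers 1 new). Total picks: 3.

3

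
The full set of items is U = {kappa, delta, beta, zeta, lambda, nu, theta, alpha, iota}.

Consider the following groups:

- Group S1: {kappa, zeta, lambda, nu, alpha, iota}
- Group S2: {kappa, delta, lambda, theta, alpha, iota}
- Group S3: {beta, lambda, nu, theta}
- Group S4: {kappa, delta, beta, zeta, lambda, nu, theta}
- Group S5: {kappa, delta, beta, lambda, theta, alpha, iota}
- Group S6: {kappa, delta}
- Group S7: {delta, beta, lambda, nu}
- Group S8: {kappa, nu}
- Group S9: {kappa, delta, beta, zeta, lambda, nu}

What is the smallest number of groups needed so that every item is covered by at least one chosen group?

2

Take {S2, S9}. Their union is {kappa, delta, beta, zeta, lambda, nu, theta, alpha, iota}, which is all 9 items.
No single group has all 9 items (the largest, S4, has 7), so 2 is optimal.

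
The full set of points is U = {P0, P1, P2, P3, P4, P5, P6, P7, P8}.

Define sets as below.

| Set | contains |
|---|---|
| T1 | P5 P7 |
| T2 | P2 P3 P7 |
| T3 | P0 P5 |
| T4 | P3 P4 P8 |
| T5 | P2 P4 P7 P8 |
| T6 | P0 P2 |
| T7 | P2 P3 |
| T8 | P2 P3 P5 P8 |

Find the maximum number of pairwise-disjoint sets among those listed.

3

T1, T4, T6 are pairwise disjoint (T1={P5,P7}; T4={P3,P4,P8}; T6={P0,P2}).
Every remaining set overlaps one of these, and no 4 of the listed sets are pairwise disjoint, so 3 is the maximum.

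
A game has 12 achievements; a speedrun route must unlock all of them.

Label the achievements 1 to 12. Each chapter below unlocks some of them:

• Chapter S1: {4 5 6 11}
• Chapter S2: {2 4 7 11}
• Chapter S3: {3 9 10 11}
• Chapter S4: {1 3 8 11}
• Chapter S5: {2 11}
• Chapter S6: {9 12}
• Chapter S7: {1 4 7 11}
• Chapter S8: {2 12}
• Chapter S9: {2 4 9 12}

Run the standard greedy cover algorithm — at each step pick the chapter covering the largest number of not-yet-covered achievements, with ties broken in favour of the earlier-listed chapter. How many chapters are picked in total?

5

Greedy: pick S1 (covers 4 new) → pick S3 (covers 3 new) → pick S2 (covers 2 new) → pick S4 (covers 2 new) → pick S6 (covers 1 new). Total picks: 5.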